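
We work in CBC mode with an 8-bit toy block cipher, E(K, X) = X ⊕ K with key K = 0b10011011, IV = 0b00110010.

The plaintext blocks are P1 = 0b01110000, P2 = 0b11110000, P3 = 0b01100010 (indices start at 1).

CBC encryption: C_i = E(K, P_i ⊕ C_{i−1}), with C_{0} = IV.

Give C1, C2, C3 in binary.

C1 = 0b11011001, C2 = 0b10110010, C3 = 0b01001011

C1: P1 ⊕ 0b00110010 = 0b01000010; E(K, 0b01000010) = 0b11011001.
C2: P2 ⊕ 0b11011001 = 0b00101001; E(K, 0b00101001) = 0b10110010.
C3: P3 ⊕ 0b10110010 = 0b11010000; E(K, 0b11010000) = 0b01001011.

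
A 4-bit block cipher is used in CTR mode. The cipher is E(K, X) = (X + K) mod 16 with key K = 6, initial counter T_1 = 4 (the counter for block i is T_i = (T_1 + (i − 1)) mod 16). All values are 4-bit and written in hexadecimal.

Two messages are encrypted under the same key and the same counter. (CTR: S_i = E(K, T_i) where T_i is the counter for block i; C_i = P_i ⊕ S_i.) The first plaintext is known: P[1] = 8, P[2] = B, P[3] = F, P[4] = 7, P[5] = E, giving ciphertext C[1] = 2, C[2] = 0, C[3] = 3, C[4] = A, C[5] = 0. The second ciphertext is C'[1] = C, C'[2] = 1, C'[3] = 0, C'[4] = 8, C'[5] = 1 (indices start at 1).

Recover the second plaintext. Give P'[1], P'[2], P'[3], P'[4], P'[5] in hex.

P'[1] = 6, P'[2] = A, P'[3] = C, P'[4] = 5, P'[5] = F

In CTR with a reused counter, both messages share the same keystream S_i, so C_i ⊕ C'_i = P_i ⊕ P'_i and thus P'_i = P_i ⊕ C_i ⊕ C'_i.
P'[1]: 8 ⊕ 2 ⊕ C = 6.
P'[2]: B ⊕ 0 ⊕ 1 = A.
P'[3]: F ⊕ 3 ⊕ 0 = C.
P'[4]: 7 ⊕ A ⊕ 8 = 5.
P'[5]: E ⊕ 0 ⊕ 1 = F.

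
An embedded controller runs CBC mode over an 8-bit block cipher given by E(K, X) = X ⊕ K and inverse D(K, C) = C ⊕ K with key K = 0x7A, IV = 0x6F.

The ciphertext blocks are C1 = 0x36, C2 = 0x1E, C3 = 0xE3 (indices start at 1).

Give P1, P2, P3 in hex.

P1 = 0x23, P2 = 0x52, P3 = 0x87

CBC decryption: P_i = D(K, C_i) ⊕ C_{i−1}, with C_{0} = IV.
P1: D(K, 0x36) = 0x4C; 0x4C ⊕ 0x6F = 0x23.
P2: D(K, 0x1E) = 0x64; 0x64 ⊕ 0x36 = 0x52.
P3: D(K, 0xE3) = 0x99; 0x99 ⊕ 0x1E = 0x87.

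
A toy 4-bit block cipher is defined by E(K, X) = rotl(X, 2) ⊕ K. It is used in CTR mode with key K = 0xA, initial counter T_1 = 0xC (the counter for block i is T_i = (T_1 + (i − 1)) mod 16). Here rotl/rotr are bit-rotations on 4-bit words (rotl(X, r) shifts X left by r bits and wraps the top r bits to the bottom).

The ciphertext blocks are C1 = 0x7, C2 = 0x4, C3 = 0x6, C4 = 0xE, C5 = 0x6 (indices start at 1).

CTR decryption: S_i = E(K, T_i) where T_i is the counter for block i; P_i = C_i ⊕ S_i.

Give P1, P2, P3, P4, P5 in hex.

P1: T = 0xC, S = E(K, T) = 0x9; 0x7 ⊕ 0x9 = 0xE.
P2: T = 0xD, S = E(K, T) = 0xD; 0x4 ⊕ 0xD = 0x9.
P3: T = 0xE, S = E(K, T) = 0x1; 0x6 ⊕ 0x1 = 0x7.
P4: T = 0xF, S = E(K, T) = 0x5; 0xE ⊕ 0x5 = 0xB.
P5: T = 0x0, S = E(K, T) = 0xA; 0x6 ⊕ 0xA = 0xC.

P1 = 0xE, P2 = 0x9, P3 = 0x7, P4 = 0xB, P5 = 0xC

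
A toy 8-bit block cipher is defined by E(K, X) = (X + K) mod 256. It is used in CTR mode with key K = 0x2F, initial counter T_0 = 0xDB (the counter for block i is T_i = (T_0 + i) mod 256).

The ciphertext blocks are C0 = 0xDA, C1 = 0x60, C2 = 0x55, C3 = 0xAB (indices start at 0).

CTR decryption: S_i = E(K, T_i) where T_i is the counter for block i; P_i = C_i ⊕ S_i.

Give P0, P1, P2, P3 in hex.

P0: T = 0xDB, S = E(K, T) = 0x0A; 0xDA ⊕ 0x0A = 0xD0.
P1: T = 0xDC, S = E(K, T) = 0x0B; 0x60 ⊕ 0x0B = 0x6B.
P2: T = 0xDD, S = E(K, T) = 0x0C; 0x55 ⊕ 0x0C = 0x59.
P3: T = 0xDE, S = E(K, T) = 0x0D; 0xAB ⊕ 0x0D = 0xA6.

P0 = 0xD0, P1 = 0x6B, P2 = 0x59, P3 = 0xA6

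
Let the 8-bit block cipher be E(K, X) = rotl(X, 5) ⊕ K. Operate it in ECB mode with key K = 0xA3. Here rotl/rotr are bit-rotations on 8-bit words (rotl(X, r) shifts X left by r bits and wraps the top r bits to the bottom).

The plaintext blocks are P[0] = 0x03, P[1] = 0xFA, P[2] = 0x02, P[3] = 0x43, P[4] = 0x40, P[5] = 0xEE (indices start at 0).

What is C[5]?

ECB encryption: C_i = E(K, P_i).
C[5]: E(K, 0xEE) = 0x7E.

C[5] = 0x7E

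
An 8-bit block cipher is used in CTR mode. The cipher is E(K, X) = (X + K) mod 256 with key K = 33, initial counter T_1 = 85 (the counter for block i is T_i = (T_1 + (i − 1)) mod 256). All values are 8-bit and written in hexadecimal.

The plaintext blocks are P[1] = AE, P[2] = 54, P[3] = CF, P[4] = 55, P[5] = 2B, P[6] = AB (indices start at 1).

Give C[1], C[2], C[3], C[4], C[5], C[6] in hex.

CTR encryption: S_i = E(K, T_i) where T_i is the counter for block i; C_i = P_i ⊕ S_i.
C[1]: T = 85, S = E(K, T) = B8; AE ⊕ B8 = 16.
C[2]: T = 86, S = E(K, T) = B9; 54 ⊕ B9 = ED.
C[3]: T = 87, S = E(K, T) = BA; CF ⊕ BA = 75.
C[4]: T = 88, S = E(K, T) = BB; 55 ⊕ BB = EE.
C[5]: T = 89, S = E(K, T) = BC; 2B ⊕ BC = 97.
C[6]: T = 8A, S = E(K, T) = BD; AB ⊕ BD = 16.

C[1] = 16, C[2] = ED, C[3] = 75, C[4] = EE, C[5] = 97, C[6] = 16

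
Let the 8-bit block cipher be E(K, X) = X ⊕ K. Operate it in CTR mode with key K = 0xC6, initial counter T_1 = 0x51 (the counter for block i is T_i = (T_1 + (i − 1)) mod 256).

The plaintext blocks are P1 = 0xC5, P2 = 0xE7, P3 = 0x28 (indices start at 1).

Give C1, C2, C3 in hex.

C1 = 0x52, C2 = 0x73, C3 = 0xBD

CTR encryption: S_i = E(K, T_i) where T_i is the counter for block i; C_i = P_i ⊕ S_i.
C1: T = 0x51, S = E(K, T) = 0x97; 0xC5 ⊕ 0x97 = 0x52.
C2: T = 0x52, S = E(K, T) = 0x94; 0xE7 ⊕ 0x94 = 0x73.
C3: T = 0x53, S = E(K, T) = 0x95; 0x28 ⊕ 0x95 = 0xBD.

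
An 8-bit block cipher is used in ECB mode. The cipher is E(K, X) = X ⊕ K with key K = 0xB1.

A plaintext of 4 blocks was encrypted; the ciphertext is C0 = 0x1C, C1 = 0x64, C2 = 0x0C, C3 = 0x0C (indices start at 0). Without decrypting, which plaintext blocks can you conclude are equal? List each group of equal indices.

P2 = P3

ECB encrypts each block independently with the same key, so equal ciphertext blocks imply equal plaintext blocks.
C2 = C3 = 0x0C, so P2 = P3.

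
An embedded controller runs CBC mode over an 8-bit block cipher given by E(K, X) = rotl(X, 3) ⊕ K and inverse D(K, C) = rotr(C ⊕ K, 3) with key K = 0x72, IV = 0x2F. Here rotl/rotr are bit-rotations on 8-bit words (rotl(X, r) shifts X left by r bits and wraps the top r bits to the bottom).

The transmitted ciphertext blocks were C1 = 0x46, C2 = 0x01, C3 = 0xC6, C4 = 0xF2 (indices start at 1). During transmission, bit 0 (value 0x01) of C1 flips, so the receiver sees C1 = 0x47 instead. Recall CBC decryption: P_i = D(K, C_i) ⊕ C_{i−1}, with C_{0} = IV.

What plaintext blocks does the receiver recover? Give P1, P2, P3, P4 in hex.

P1 = 0x89, P2 = 0x29, P3 = 0x97, P4 = 0xD6

Only C1 changed, to 0x47. In CBC, a change in C_i garbles P_i and flips the same bit in P_{i+1}. Decrypting the received ciphertext:
P1: D(K, 0x47) = 0xA6; 0xA6 ⊕ 0x2F = 0x89.
P2: D(K, 0x01) = 0x6E; 0x6E ⊕ 0x47 = 0x29.
P3: D(K, 0xC6) = 0x96; 0x96 ⊕ 0x01 = 0x97.
P4: D(K, 0xF2) = 0x10; 0x10 ⊕ 0xC6 = 0xD6.
Blocks that differ from the original plaintext: P1, P2.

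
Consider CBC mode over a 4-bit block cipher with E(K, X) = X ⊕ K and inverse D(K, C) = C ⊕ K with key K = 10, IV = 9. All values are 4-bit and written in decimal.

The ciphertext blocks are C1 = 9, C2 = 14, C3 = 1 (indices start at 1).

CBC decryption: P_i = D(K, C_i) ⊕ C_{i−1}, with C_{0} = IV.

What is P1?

P1: D(K, 9) = 3; 3 ⊕ 9 = 10.

P1 = 10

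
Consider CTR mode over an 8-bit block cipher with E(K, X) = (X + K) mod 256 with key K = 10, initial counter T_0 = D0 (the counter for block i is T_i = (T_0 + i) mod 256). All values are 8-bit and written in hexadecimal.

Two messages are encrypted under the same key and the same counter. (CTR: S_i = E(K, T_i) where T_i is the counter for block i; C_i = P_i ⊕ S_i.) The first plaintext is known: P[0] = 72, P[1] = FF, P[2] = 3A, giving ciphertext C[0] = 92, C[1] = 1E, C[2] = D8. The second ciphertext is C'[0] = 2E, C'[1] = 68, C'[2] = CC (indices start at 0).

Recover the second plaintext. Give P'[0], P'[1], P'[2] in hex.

P'[0] = CE, P'[1] = 89, P'[2] = 2E

In CTR with a reused counter, both messages share the same keystream S_i, so C_i ⊕ C'_i = P_i ⊕ P'_i and thus P'_i = P_i ⊕ C_i ⊕ C'_i.
P'[0]: 72 ⊕ 92 ⊕ 2E = CE.
P'[1]: FF ⊕ 1E ⊕ 68 = 89.
P'[2]: 3A ⊕ D8 ⊕ CC = 2E.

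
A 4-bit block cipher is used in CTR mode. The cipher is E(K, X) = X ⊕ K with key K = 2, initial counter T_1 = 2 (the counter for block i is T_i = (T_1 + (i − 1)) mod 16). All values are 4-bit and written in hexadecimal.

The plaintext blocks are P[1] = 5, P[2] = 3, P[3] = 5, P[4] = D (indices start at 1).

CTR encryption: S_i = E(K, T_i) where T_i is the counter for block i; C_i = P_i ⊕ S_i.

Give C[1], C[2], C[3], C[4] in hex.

C[1]: T = 2, S = E(K, T) = 0; 5 ⊕ 0 = 5.
C[2]: T = 3, S = E(K, T) = 1; 3 ⊕ 1 = 2.
C[3]: T = 4, S = E(K, T) = 6; 5 ⊕ 6 = 3.
C[4]: T = 5, S = E(K, T) = 7; D ⊕ 7 = A.

C[1] = 5, C[2] = 2, C[3] = 3, C[4] = A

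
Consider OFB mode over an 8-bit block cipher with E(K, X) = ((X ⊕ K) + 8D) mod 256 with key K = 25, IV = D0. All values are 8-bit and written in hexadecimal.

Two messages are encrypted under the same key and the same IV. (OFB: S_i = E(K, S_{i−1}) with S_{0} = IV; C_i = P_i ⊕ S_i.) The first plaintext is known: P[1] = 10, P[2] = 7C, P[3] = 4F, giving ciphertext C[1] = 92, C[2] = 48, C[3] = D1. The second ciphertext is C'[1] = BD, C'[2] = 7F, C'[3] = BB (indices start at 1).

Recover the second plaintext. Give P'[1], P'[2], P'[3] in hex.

In OFB with a reused IV, both messages share the same keystream S_i, so C_i ⊕ C'_i = P_i ⊕ P'_i and thus P'_i = P_i ⊕ C_i ⊕ C'_i.
P'[1]: 10 ⊕ 92 ⊕ BD = 3F.
P'[2]: 7C ⊕ 48 ⊕ 7F = 4B.
P'[3]: 4F ⊕ D1 ⊕ BB = 25.

P'[1] = 3F, P'[2] = 4B, P'[3] = 25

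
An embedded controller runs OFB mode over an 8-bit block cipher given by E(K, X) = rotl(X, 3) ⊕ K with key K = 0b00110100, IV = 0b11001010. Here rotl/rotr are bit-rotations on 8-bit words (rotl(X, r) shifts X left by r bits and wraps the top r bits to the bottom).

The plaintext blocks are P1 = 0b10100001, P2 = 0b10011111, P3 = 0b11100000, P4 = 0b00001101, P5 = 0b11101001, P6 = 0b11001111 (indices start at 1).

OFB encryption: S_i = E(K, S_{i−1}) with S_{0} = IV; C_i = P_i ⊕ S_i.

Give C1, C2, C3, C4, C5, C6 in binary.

C1: S = E(K, 0b11001010) = 0b01100010; 0b10100001 ⊕ 0b01100010 = 0b11000011.
C2: S = E(K, 0b01100010) = 0b00100111; 0b10011111 ⊕ 0b00100111 = 0b10111000.
C3: S = E(K, 0b00100111) = 0b00001101; 0b11100000 ⊕ 0b00001101 = 0b11101101.
C4: S = E(K, 0b00001101) = 0b01011100; 0b00001101 ⊕ 0b01011100 = 0b01010001.
C5: S = E(K, 0b01011100) = 0b11010110; 0b11101001 ⊕ 0b11010110 = 0b00111111.
C6: S = E(K, 0b11010110) = 0b10000010; 0b11001111 ⊕ 0b10000010 = 0b01001101.

C1 = 0b11000011, C2 = 0b10111000, C3 = 0b11101101, C4 = 0b01010001, C5 = 0b00111111, C6 = 0b01001101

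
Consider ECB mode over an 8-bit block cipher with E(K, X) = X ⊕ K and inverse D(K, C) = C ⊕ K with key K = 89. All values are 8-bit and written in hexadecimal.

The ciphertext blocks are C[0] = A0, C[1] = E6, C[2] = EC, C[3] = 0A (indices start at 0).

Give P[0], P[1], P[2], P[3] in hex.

ECB decryption: P_i = D(K, C_i).
P[0]: D(K, A0) = 29.
P[1]: D(K, E6) = 6F.
P[2]: D(K, EC) = 65.
P[3]: D(K, 0A) = 83.

P[0] = 29, P[1] = 6F, P[2] = 65, P[3] = 83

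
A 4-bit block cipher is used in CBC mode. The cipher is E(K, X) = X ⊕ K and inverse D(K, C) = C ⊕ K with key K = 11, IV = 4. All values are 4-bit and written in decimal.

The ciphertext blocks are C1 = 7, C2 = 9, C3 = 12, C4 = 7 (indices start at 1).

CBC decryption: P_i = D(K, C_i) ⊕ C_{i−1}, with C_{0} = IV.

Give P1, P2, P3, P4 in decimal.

P1: D(K, 7) = 12; 12 ⊕ 4 = 8.
P2: D(K, 9) = 2; 2 ⊕ 7 = 5.
P3: D(K, 12) = 7; 7 ⊕ 9 = 14.
P4: D(K, 7) = 12; 12 ⊕ 12 = 0.

P1 = 8, P2 = 5, P3 = 14, P4 = 0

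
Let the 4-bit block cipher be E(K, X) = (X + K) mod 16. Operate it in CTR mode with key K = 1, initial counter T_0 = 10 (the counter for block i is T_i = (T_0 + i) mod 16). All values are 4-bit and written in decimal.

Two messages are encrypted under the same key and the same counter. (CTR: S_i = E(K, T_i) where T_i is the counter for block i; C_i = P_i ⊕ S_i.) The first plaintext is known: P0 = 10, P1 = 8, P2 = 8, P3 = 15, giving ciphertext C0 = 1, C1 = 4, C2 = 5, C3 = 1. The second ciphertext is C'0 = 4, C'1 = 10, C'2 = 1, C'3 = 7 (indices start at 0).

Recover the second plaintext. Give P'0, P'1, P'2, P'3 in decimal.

In CTR with a reused counter, both messages share the same keystream S_i, so C_i ⊕ C'_i = P_i ⊕ P'_i and thus P'_i = P_i ⊕ C_i ⊕ C'_i.
P'0: 10 ⊕ 1 ⊕ 4 = 15.
P'1: 8 ⊕ 4 ⊕ 10 = 6.
P'2: 8 ⊕ 5 ⊕ 1 = 12.
P'3: 15 ⊕ 1 ⊕ 7 = 9.

P'0 = 15, P'1 = 6, P'2 = 12, P'3 = 9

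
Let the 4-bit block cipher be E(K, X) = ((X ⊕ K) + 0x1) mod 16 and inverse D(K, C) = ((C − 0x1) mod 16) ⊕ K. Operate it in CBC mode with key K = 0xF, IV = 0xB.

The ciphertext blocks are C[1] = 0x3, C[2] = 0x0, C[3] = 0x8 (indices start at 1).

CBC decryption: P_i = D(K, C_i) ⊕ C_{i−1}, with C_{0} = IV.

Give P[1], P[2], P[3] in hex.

P[1] = 0x6, P[2] = 0x3, P[3] = 0x8

P[1]: D(K, 0x3) = 0xD; 0xD ⊕ 0xB = 0x6.
P[2]: D(K, 0x0) = 0x0; 0x0 ⊕ 0x3 = 0x3.
P[3]: D(K, 0x8) = 0x8; 0x8 ⊕ 0x0 = 0x8.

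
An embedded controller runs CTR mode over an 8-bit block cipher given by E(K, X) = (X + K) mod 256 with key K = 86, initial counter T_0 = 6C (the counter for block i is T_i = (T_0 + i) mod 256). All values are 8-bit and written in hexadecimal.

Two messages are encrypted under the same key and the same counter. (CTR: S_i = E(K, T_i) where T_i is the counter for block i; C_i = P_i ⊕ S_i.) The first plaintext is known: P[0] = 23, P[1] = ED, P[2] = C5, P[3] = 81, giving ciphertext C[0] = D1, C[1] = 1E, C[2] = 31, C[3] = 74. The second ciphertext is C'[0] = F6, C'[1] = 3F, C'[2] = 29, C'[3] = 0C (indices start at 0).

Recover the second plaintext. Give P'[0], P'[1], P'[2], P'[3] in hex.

P'[0] = 04, P'[1] = CC, P'[2] = DD, P'[3] = F9

In CTR with a reused counter, both messages share the same keystream S_i, so C_i ⊕ C'_i = P_i ⊕ P'_i and thus P'_i = P_i ⊕ C_i ⊕ C'_i.
P'[0]: 23 ⊕ D1 ⊕ F6 = 04.
P'[1]: ED ⊕ 1E ⊕ 3F = CC.
P'[2]: C5 ⊕ 31 ⊕ 29 = DD.
P'[3]: 81 ⊕ 74 ⊕ 0C = F9.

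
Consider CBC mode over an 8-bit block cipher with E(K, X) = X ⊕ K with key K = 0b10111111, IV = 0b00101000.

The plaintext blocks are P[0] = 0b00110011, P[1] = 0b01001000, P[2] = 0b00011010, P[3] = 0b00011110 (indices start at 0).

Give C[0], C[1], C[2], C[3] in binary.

C[0] = 0b10100100, C[1] = 0b01010011, C[2] = 0b11110110, C[3] = 0b01010111

CBC encryption: C_i = E(K, P_i ⊕ C_{i−1}), with C_{−1} = IV.
C[0]: P[0] ⊕ 0b00101000 = 0b00011011; E(K, 0b00011011) = 0b10100100.
C[1]: P[1] ⊕ 0b10100100 = 0b11101100; E(K, 0b11101100) = 0b01010011.
C[2]: P[2] ⊕ 0b01010011 = 0b01001001; E(K, 0b01001001) = 0b11110110.
C[3]: P[3] ⊕ 0b11110110 = 0b11101000; E(K, 0b11101000) = 0b01010111.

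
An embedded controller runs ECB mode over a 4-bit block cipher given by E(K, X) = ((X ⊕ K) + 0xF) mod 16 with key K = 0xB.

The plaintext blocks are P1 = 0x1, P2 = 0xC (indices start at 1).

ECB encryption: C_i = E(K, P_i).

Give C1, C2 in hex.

C1 = 0x9, C2 = 0x6

C1: E(K, 0x1) = 0x9.
C2: E(K, 0xC) = 0x6.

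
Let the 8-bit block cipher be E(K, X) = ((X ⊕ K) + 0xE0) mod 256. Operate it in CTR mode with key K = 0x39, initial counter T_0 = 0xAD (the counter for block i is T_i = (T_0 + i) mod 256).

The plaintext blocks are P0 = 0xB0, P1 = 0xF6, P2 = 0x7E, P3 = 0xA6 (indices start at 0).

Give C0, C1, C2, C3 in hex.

C0 = 0xC4, C1 = 0x81, C2 = 0x08, C3 = 0xCF

CTR encryption: S_i = E(K, T_i) where T_i is the counter for block i; C_i = P_i ⊕ S_i.
C0: T = 0xAD, S = E(K, T) = 0x74; 0xB0 ⊕ 0x74 = 0xC4.
C1: T = 0xAE, S = E(K, T) = 0x77; 0xF6 ⊕ 0x77 = 0x81.
C2: T = 0xAF, S = E(K, T) = 0x76; 0x7E ⊕ 0x76 = 0x08.
C3: T = 0xB0, S = E(K, T) = 0x69; 0xA6 ⊕ 0x69 = 0xCF.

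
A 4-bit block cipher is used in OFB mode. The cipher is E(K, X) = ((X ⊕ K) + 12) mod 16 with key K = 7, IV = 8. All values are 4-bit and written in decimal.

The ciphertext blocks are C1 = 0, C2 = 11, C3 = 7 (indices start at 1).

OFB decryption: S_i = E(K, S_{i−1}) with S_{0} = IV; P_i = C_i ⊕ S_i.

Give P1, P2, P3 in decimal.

P1: S = E(K, 8) = 11; 0 ⊕ 11 = 11.
P2: S = E(K, 11) = 8; 11 ⊕ 8 = 3.
P3: S = E(K, 8) = 11; 7 ⊕ 11 = 12.

P1 = 11, P2 = 3, P3 = 12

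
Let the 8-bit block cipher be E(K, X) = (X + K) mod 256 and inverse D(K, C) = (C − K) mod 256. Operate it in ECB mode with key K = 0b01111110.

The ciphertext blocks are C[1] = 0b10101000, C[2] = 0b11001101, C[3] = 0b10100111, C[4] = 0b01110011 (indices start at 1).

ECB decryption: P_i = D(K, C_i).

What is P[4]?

P[4] = 0b11110101

P[4]: D(K, 0b01110011) = 0b11110101.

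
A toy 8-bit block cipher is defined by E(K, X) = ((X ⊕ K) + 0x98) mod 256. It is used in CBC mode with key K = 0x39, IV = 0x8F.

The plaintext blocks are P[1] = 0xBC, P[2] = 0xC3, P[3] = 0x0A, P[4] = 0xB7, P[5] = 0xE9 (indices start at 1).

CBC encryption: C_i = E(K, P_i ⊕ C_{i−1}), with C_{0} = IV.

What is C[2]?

C[2] = 0xF0

C[1]: P[1] ⊕ 0x8F = 0x33; E(K, 0x33) = 0xA2.
C[2]: P[2] ⊕ 0xA2 = 0x61; E(K, 0x61) = 0xF0.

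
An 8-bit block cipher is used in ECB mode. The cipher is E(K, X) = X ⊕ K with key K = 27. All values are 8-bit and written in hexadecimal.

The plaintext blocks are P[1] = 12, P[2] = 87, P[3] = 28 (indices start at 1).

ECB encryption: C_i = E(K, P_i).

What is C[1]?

C[1] = 35

C[1]: E(K, 12) = 35.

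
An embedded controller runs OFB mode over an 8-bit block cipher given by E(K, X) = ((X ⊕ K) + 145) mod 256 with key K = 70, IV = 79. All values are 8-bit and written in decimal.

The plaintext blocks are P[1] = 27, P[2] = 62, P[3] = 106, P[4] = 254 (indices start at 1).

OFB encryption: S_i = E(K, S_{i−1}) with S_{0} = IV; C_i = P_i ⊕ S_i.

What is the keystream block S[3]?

188

C[1]: S = E(K, 79) = 154; 27 ⊕ 154 = 129.
C[2]: S = E(K, 154) = 109; 62 ⊕ 109 = 83.
C[3]: S = E(K, 109) = 188; 106 ⊕ 188 = 214.
So S[3] = 188.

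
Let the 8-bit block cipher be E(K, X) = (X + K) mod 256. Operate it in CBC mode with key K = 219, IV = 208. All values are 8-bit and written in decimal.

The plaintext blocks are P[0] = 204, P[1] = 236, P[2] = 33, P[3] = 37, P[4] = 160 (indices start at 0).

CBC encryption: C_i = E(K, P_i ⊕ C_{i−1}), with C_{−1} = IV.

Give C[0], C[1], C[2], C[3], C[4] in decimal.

C[0] = 247, C[1] = 246, C[2] = 178, C[3] = 114, C[4] = 173

C[0]: P[0] ⊕ 208 = 28; E(K, 28) = 247.
C[1]: P[1] ⊕ 247 = 27; E(K, 27) = 246.
C[2]: P[2] ⊕ 246 = 215; E(K, 215) = 178.
C[3]: P[3] ⊕ 178 = 151; E(K, 151) = 114.
C[4]: P[4] ⊕ 114 = 210; E(K, 210) = 173.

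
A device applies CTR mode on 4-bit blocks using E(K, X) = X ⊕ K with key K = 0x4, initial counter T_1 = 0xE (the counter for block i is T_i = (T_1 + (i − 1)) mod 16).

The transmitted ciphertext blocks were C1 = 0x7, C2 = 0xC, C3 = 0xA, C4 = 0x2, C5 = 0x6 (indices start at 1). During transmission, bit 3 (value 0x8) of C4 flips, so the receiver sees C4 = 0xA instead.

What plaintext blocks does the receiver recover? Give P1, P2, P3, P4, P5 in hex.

CTR decryption: S_i = E(K, T_i) where T_i is the counter for block i; P_i = C_i ⊕ S_i.
Only C4 changed, to 0xA. In CTR, a change in C_i flips the same bit in P_i only; the keystream is unaffected. Decrypting the received ciphertext:
P1: T = 0xE, S = E(K, T) = 0xA; 0x7 ⊕ 0xA = 0xD.
P2: T = 0xF, S = E(K, T) = 0xB; 0xC ⊕ 0xB = 0x7.
P3: T = 0x0, S = E(K, T) = 0x4; 0xA ⊕ 0x4 = 0xE.
P4: T = 0x1, S = E(K, T) = 0x5; 0xA ⊕ 0x5 = 0xF.
P5: T = 0x2, S = E(K, T) = 0x6; 0x6 ⊕ 0x6 = 0x0.
Blocks that differ from the original plaintext: P4.

P1 = 0xD, P2 = 0x7, P3 = 0xE, P4 = 0xF, P5 = 0x0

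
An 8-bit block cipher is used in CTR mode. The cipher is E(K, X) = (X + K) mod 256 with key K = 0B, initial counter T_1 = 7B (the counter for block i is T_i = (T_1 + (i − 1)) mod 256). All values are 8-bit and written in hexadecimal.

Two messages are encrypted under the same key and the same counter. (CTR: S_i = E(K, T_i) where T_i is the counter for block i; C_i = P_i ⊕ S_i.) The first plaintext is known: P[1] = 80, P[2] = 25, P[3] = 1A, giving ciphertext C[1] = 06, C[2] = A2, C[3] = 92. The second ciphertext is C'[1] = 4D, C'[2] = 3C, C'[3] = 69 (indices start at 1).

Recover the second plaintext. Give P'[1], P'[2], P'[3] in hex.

P'[1] = CB, P'[2] = BB, P'[3] = E1

In CTR with a reused counter, both messages share the same keystream S_i, so C_i ⊕ C'_i = P_i ⊕ P'_i and thus P'_i = P_i ⊕ C_i ⊕ C'_i.
P'[1]: 80 ⊕ 06 ⊕ 4D = CB.
P'[2]: 25 ⊕ A2 ⊕ 3C = BB.
P'[3]: 1A ⊕ 92 ⊕ 69 = E1.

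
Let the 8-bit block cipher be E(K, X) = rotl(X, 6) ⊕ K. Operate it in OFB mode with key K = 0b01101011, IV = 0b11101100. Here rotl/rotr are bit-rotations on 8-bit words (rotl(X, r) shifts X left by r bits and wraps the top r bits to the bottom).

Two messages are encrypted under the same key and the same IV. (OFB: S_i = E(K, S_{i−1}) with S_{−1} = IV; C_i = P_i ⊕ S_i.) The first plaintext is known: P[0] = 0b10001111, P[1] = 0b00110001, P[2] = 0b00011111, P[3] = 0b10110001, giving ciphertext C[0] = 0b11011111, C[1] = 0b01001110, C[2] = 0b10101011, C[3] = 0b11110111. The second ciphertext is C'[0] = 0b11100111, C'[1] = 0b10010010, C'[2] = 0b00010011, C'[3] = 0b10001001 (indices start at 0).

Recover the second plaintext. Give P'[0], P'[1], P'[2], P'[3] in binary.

In OFB with a reused IV, both messages share the same keystream S_i, so C_i ⊕ C'_i = P_i ⊕ P'_i and thus P'_i = P_i ⊕ C_i ⊕ C'_i.
P'[0]: 0b10001111 ⊕ 0b11011111 ⊕ 0b11100111 = 0b10110111.
P'[1]: 0b00110001 ⊕ 0b01001110 ⊕ 0b10010010 = 0b11101101.
P'[2]: 0b00011111 ⊕ 0b10101011 ⊕ 0b00010011 = 0b10100111.
P'[3]: 0b10110001 ⊕ 0b11110111 ⊕ 0b10001001 = 0b11001111.

P'[0] = 0b10110111, P'[1] = 0b11101101, P'[2] = 0b10100111, P'[3] = 0b11001111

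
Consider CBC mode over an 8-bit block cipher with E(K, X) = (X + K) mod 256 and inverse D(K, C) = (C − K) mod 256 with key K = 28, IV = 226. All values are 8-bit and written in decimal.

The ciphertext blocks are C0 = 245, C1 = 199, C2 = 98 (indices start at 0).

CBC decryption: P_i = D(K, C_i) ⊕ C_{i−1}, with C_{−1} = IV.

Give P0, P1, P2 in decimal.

P0: D(K, 245) = 217; 217 ⊕ 226 = 59.
P1: D(K, 199) = 171; 171 ⊕ 245 = 94.
P2: D(K, 98) = 70; 70 ⊕ 199 = 129.

P0 = 59, P1 = 94, P2 = 129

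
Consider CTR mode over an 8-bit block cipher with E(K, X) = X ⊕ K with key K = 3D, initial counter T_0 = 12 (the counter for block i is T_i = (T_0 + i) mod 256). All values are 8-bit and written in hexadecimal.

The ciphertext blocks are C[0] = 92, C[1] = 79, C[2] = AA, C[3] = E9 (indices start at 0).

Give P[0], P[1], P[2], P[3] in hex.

P[0] = BD, P[1] = 57, P[2] = 83, P[3] = C1

CTR decryption: S_i = E(K, T_i) where T_i is the counter for block i; P_i = C_i ⊕ S_i.
P[0]: T = 12, S = E(K, T) = 2F; 92 ⊕ 2F = BD.
P[1]: T = 13, S = E(K, T) = 2E; 79 ⊕ 2E = 57.
P[2]: T = 14, S = E(K, T) = 29; AA ⊕ 29 = 83.
P[3]: T = 15, S = E(K, T) = 28; E9 ⊕ 28 = C1.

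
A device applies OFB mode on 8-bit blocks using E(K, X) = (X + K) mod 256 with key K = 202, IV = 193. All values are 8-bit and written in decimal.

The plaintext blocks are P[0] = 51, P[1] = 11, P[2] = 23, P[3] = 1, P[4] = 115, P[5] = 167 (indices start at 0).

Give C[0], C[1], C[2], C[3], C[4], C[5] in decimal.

C[0] = 184, C[1] = 94, C[2] = 8, C[3] = 232, C[4] = 192, C[5] = 218

OFB encryption: S_i = E(K, S_{i−1}) with S_{−1} = IV; C_i = P_i ⊕ S_i.
C[0]: S = E(K, 193) = 139; 51 ⊕ 139 = 184.
C[1]: S = E(K, 139) = 85; 11 ⊕ 85 = 94.
C[2]: S = E(K, 85) = 31; 23 ⊕ 31 = 8.
C[3]: S = E(K, 31) = 233; 1 ⊕ 233 = 232.
C[4]: S = E(K, 233) = 179; 115 ⊕ 179 = 192.
C[5]: S = E(K, 179) = 125; 167 ⊕ 125 = 218.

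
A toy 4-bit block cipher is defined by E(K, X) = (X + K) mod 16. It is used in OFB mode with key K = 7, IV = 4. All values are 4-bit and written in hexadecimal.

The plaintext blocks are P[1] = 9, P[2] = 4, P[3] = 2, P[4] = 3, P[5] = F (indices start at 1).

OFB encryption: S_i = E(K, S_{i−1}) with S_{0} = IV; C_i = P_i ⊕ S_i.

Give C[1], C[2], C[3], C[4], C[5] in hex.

C[1] = 2, C[2] = 6, C[3] = B, C[4] = 3, C[5] = 8

C[1]: S = E(K, 4) = B; 9 ⊕ B = 2.
C[2]: S = E(K, B) = 2; 4 ⊕ 2 = 6.
C[3]: S = E(K, 2) = 9; 2 ⊕ 9 = B.
C[4]: S = E(K, 9) = 0; 3 ⊕ 0 = 3.
C[5]: S = E(K, 0) = 7; F ⊕ 7 = 8.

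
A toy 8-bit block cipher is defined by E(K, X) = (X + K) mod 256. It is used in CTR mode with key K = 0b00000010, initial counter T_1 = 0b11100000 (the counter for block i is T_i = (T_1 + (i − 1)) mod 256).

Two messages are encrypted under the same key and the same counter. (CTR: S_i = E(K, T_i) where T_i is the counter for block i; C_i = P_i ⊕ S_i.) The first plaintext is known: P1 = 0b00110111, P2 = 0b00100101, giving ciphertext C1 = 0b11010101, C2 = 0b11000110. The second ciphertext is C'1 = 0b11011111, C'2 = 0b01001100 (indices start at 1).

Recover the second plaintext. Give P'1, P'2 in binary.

P'1 = 0b00111101, P'2 = 0b10101111

In CTR with a reused counter, both messages share the same keystream S_i, so C_i ⊕ C'_i = P_i ⊕ P'_i and thus P'_i = P_i ⊕ C_i ⊕ C'_i.
P'1: 0b00110111 ⊕ 0b11010101 ⊕ 0b11011111 = 0b00111101.
P'2: 0b00100101 ⊕ 0b11000110 ⊕ 0b01001100 = 0b10101111.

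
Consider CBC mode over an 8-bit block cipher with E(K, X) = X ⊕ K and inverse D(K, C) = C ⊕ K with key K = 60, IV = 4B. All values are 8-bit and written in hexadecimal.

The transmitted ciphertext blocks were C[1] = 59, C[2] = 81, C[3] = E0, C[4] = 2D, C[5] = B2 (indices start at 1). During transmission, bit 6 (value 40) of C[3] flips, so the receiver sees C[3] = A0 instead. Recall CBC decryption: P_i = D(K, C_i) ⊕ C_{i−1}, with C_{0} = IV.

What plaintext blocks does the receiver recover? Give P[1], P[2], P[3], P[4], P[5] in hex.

P[1] = 72, P[2] = B8, P[3] = 41, P[4] = ED, P[5] = FF

Only C[3] changed, to A0. In CBC, a change in C_i garbles P_i and flips the same bit in P_{i+1}. Decrypting the received ciphertext:
P[1]: D(K, 59) = 39; 39 ⊕ 4B = 72.
P[2]: D(K, 81) = E1; E1 ⊕ 59 = B8.
P[3]: D(K, A0) = C0; C0 ⊕ 81 = 41.
P[4]: D(K, 2D) = 4D; 4D ⊕ A0 = ED.
P[5]: D(K, B2) = D2; D2 ⊕ 2D = FF.
Blocks that differ from the original plaintext: P[3], P[4].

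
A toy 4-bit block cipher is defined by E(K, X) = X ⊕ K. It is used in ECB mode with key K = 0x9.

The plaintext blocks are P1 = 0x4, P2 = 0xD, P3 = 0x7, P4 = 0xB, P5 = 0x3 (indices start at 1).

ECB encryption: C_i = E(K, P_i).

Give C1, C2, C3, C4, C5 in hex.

C1 = 0xD, C2 = 0x4, C3 = 0xE, C4 = 0x2, C5 = 0xA

C1: E(K, 0x4) = 0xD.
C2: E(K, 0xD) = 0x4.
C3: E(K, 0x7) = 0xE.
C4: E(K, 0xB) = 0x2.
C5: E(K, 0x3) = 0xA.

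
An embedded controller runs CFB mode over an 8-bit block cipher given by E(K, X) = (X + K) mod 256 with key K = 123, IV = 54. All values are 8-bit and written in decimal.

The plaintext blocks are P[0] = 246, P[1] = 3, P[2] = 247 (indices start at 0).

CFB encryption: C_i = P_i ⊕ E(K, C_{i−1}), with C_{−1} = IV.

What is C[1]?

C[1] = 193

C[0]: E(K, 54) = 177; 246 ⊕ 177 = 71.
C[1]: E(K, 71) = 194; 3 ⊕ 194 = 193.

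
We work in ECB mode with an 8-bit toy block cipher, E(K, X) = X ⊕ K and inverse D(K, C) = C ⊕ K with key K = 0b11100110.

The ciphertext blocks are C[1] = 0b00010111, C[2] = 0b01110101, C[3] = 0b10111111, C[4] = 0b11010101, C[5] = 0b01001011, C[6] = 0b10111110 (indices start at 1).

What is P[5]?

ECB decryption: P_i = D(K, C_i).
P[5]: D(K, 0b01001011) = 0b10101101.

P[5] = 0b10101101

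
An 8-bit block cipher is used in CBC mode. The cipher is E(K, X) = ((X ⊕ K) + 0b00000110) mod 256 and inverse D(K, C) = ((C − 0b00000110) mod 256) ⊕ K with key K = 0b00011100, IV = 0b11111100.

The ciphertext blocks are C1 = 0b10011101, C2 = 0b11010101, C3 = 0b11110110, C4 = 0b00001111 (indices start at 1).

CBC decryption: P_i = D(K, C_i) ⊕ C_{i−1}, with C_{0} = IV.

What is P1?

P1 = 0b01110111

P1: D(K, 0b10011101) = 0b10001011; 0b10001011 ⊕ 0b11111100 = 0b01110111.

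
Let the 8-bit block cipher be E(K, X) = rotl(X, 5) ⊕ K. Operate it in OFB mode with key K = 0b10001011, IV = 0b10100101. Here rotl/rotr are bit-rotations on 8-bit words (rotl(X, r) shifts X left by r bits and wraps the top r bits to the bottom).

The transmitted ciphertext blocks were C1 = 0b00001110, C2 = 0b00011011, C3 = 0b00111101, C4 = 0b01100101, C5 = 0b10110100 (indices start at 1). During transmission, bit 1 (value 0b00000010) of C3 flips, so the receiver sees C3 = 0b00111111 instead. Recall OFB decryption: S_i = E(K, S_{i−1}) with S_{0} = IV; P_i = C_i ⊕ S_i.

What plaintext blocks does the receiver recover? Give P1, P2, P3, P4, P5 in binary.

P1 = 0b00110001, P2 = 0b01110111, P3 = 0b00111001, P4 = 0b00101110, P5 = 0b01010110

Only C3 changed, to 0b00111111. In OFB, a change in C_i flips the same bit in P_i only; the keystream is unaffected. Decrypting the received ciphertext:
P1: S = E(K, 0b10100101) = 0b00111111; 0b00001110 ⊕ 0b00111111 = 0b00110001.
P2: S = E(K, 0b00111111) = 0b01101100; 0b00011011 ⊕ 0b01101100 = 0b01110111.
P3: S = E(K, 0b01101100) = 0b00000110; 0b00111111 ⊕ 0b00000110 = 0b00111001.
P4: S = E(K, 0b00000110) = 0b01001011; 0b01100101 ⊕ 0b01001011 = 0b00101110.
P5: S = E(K, 0b01001011) = 0b11100010; 0b10110100 ⊕ 0b11100010 = 0b01010110.
Blocks that differ from the original plaintext: P3.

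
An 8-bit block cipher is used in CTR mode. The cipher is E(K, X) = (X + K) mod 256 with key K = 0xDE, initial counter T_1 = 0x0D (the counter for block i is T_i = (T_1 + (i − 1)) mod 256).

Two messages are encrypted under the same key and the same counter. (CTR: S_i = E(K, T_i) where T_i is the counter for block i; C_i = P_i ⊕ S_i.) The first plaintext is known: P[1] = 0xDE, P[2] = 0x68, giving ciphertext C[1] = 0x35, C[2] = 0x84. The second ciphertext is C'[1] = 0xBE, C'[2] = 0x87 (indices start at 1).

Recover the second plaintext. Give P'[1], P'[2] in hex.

In CTR with a reused counter, both messages share the same keystream S_i, so C_i ⊕ C'_i = P_i ⊕ P'_i and thus P'_i = P_i ⊕ C_i ⊕ C'_i.
P'[1]: 0xDE ⊕ 0x35 ⊕ 0xBE = 0x55.
P'[2]: 0x68 ⊕ 0x84 ⊕ 0x87 = 0x6B.

P'[1] = 0x55, P'[2] = 0x6B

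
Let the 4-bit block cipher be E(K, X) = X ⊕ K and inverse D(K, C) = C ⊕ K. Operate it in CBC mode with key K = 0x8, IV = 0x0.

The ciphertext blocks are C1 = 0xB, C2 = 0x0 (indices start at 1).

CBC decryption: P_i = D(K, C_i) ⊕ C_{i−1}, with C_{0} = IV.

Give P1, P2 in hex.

P1 = 0x3, P2 = 0x3

P1: D(K, 0xB) = 0x3; 0x3 ⊕ 0x0 = 0x3.
P2: D(K, 0x0) = 0x8; 0x8 ⊕ 0xB = 0x3.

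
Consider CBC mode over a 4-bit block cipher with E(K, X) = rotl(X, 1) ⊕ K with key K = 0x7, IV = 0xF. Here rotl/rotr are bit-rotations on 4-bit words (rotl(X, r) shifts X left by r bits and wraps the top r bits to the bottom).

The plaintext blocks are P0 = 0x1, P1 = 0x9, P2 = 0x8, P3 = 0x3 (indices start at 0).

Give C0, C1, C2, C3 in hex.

CBC encryption: C_i = E(K, P_i ⊕ C_{i−1}), with C_{−1} = IV.
C0: P0 ⊕ 0xF = 0xE; E(K, 0xE) = 0xA.
C1: P1 ⊕ 0xA = 0x3; E(K, 0x3) = 0x1.
C2: P2 ⊕ 0x1 = 0x9; E(K, 0x9) = 0x4.
C3: P3 ⊕ 0x4 = 0x7; E(K, 0x7) = 0x9.

C0 = 0xA, C1 = 0x1, C2 = 0x4, C3 = 0x9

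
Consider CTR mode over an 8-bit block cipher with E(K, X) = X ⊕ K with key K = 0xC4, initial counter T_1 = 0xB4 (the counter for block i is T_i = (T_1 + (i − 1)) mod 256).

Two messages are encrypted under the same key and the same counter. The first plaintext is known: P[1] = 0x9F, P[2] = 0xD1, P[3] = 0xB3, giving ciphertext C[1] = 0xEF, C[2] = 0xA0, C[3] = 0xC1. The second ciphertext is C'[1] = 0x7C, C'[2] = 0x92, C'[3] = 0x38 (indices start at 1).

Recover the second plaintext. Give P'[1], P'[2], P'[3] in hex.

P'[1] = 0x0C, P'[2] = 0xE3, P'[3] = 0x4A

In CTR with a reused counter, both messages share the same keystream S_i, so C_i ⊕ C'_i = P_i ⊕ P'_i and thus P'_i = P_i ⊕ C_i ⊕ C'_i.
P'[1]: 0x9F ⊕ 0xEF ⊕ 0x7C = 0x0C.
P'[2]: 0xD1 ⊕ 0xA0 ⊕ 0x92 = 0xE3.
P'[3]: 0xB3 ⊕ 0xC1 ⊕ 0x38 = 0x4A.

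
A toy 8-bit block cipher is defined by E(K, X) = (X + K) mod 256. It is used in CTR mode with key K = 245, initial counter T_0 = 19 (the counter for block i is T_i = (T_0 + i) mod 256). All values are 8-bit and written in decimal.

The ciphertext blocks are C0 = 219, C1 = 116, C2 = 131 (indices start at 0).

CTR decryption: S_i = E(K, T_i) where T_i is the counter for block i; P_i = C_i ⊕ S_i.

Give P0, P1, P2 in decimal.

P0: T = 19, S = E(K, T) = 8; 219 ⊕ 8 = 211.
P1: T = 20, S = E(K, T) = 9; 116 ⊕ 9 = 125.
P2: T = 21, S = E(K, T) = 10; 131 ⊕ 10 = 137.

P0 = 211, P1 = 125, P2 = 137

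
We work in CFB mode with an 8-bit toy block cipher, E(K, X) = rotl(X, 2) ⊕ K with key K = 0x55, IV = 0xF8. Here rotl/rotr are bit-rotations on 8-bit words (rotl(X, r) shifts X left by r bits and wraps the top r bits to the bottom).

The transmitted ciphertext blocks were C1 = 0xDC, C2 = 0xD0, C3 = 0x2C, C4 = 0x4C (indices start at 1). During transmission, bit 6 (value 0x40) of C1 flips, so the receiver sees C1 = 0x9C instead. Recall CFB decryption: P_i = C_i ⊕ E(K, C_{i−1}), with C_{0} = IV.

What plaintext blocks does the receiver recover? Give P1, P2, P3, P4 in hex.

Only C1 changed, to 0x9C. In CFB, a change in C_i flips the same bit in P_i and garbles P_{i+1}. Decrypting the received ciphertext:
P1: E(K, 0xF8) = 0xB6; 0x9C ⊕ 0xB6 = 0x2A.
P2: E(K, 0x9C) = 0x27; 0xD0 ⊕ 0x27 = 0xF7.
P3: E(K, 0xD0) = 0x16; 0x2C ⊕ 0x16 = 0x3A.
P4: E(K, 0x2C) = 0xE5; 0x4C ⊕ 0xE5 = 0xA9.
Blocks that differ from the original plaintext: P1, P2.

P1 = 0x2A, P2 = 0xF7, P3 = 0x3A, P4 = 0xA9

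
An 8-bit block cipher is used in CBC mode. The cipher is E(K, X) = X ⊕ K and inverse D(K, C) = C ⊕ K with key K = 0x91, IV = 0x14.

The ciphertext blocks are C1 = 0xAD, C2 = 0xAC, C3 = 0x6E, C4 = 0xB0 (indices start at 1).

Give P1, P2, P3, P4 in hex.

P1 = 0x28, P2 = 0x90, P3 = 0x53, P4 = 0x4F

CBC decryption: P_i = D(K, C_i) ⊕ C_{i−1}, with C_{0} = IV.
P1: D(K, 0xAD) = 0x3C; 0x3C ⊕ 0x14 = 0x28.
P2: D(K, 0xAC) = 0x3D; 0x3D ⊕ 0xAD = 0x90.
P3: D(K, 0x6E) = 0xFF; 0xFF ⊕ 0xAC = 0x53.
P4: D(K, 0xB0) = 0x21; 0x21 ⊕ 0x6E = 0x4F.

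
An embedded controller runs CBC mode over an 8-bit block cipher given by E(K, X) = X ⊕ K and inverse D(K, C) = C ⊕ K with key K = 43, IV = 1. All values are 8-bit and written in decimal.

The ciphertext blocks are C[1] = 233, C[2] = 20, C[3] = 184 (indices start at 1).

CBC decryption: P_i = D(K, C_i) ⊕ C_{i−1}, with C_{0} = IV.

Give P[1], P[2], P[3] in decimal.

P[1] = 195, P[2] = 214, P[3] = 135

P[1]: D(K, 233) = 194; 194 ⊕ 1 = 195.
P[2]: D(K, 20) = 63; 63 ⊕ 233 = 214.
P[3]: D(K, 184) = 147; 147 ⊕ 20 = 135.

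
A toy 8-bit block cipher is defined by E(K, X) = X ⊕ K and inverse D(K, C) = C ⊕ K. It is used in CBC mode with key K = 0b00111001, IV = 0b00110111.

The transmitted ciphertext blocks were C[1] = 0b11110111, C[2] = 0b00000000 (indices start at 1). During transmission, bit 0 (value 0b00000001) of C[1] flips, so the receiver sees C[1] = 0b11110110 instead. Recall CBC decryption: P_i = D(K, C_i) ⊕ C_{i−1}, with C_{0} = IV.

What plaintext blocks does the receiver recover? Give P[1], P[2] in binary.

Only C[1] changed, to 0b11110110. In CBC, a change in C_i garbles P_i and flips the same bit in P_{i+1}. Decrypting the received ciphertext:
P[1]: D(K, 0b11110110) = 0b11001111; 0b11001111 ⊕ 0b00110111 = 0b11111000.
P[2]: D(K, 0b00000000) = 0b00111001; 0b00111001 ⊕ 0b11110110 = 0b11001111.
Blocks that differ from the original plaintext: P[1], P[2].

P[1] = 0b11111000, P[2] = 0b11001111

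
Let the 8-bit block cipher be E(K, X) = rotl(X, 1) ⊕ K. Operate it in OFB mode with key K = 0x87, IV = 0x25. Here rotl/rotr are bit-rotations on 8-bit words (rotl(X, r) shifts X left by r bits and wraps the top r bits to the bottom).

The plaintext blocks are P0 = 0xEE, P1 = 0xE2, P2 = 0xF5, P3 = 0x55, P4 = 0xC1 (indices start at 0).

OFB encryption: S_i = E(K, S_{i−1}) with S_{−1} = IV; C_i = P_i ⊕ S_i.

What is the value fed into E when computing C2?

C0: S = E(K, 0x25) = 0xCD; 0xEE ⊕ 0xCD = 0x23.
C1: S = E(K, 0xCD) = 0x1C; 0xE2 ⊕ 0x1C = 0xFE.
C2: S = E(K, 0x1C) = 0xBF; 0xF5 ⊕ 0xBF = 0x4A.
So the input to E for block 2 is 0x1C.

0x1C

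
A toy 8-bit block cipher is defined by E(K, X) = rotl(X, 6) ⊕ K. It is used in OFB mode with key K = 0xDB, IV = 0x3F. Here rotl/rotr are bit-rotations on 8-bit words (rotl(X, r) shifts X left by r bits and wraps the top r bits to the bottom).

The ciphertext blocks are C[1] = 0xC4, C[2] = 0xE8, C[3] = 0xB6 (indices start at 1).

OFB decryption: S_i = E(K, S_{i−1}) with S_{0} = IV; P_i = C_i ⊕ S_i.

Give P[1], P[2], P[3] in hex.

P[1]: S = E(K, 0x3F) = 0x14; 0xC4 ⊕ 0x14 = 0xD0.
P[2]: S = E(K, 0x14) = 0xDE; 0xE8 ⊕ 0xDE = 0x36.
P[3]: S = E(K, 0xDE) = 0x6C; 0xB6 ⊕ 0x6C = 0xDA.

P[1] = 0xD0, P[2] = 0x36, P[3] = 0xDA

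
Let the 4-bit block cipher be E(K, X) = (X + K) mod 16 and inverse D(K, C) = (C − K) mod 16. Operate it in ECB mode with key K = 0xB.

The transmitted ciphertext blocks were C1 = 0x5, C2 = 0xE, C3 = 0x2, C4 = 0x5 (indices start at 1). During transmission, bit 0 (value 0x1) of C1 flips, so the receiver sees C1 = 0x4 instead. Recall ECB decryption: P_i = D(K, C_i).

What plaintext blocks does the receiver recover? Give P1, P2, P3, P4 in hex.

Only C1 changed, to 0x4. In ECB, a change in C_i affects only P_i. Decrypting the received ciphertext:
P1: D(K, 0x4) = 0x9.
P2: D(K, 0xE) = 0x3.
P3: D(K, 0x2) = 0x7.
P4: D(K, 0x5) = 0xA.
Blocks that differ from the original plaintext: P1.

P1 = 0x9, P2 = 0x3, P3 = 0x7, P4 = 0xA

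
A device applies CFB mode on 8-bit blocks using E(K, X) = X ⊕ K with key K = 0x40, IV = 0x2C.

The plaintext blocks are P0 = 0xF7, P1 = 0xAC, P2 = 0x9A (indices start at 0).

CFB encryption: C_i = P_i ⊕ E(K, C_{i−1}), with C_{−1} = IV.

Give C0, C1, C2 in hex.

C0: E(K, 0x2C) = 0x6C; 0xF7 ⊕ 0x6C = 0x9B.
C1: E(K, 0x9B) = 0xDB; 0xAC ⊕ 0xDB = 0x77.
C2: E(K, 0x77) = 0x37; 0x9A ⊕ 0x37 = 0xAD.

C0 = 0x9B, C1 = 0x77, C2 = 0xAD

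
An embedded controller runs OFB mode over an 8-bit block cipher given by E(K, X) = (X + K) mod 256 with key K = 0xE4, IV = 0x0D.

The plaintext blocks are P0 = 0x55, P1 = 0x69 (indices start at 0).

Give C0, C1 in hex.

C0 = 0xA4, C1 = 0xBC

OFB encryption: S_i = E(K, S_{i−1}) with S_{−1} = IV; C_i = P_i ⊕ S_i.
C0: S = E(K, 0x0D) = 0xF1; 0x55 ⊕ 0xF1 = 0xA4.
C1: S = E(K, 0xF1) = 0xD5; 0x69 ⊕ 0xD5 = 0xBC.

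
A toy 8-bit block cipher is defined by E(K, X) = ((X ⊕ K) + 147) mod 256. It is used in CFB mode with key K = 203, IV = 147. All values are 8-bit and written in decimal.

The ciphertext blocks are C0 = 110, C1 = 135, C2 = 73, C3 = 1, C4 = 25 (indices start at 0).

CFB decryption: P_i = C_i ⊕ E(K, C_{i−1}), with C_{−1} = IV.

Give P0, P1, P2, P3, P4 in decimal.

P0 = 133, P1 = 191, P2 = 150, P3 = 20, P4 = 68

P0: E(K, 147) = 235; 110 ⊕ 235 = 133.
P1: E(K, 110) = 56; 135 ⊕ 56 = 191.
P2: E(K, 135) = 223; 73 ⊕ 223 = 150.
P3: E(K, 73) = 21; 1 ⊕ 21 = 20.
P4: E(K, 1) = 93; 25 ⊕ 93 = 68.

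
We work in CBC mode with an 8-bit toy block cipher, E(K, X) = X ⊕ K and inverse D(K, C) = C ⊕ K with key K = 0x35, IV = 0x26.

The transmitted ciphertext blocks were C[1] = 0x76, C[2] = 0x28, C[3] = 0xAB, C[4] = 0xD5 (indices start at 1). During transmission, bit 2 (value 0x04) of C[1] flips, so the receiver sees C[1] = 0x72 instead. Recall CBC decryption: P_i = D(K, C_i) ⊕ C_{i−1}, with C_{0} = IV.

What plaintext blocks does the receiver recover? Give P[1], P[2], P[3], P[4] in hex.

Only C[1] changed, to 0x72. In CBC, a change in C_i garbles P_i and flips the same bit in P_{i+1}. Decrypting the received ciphertext:
P[1]: D(K, 0x72) = 0x47; 0x47 ⊕ 0x26 = 0x61.
P[2]: D(K, 0x28) = 0x1D; 0x1D ⊕ 0x72 = 0x6F.
P[3]: D(K, 0xAB) = 0x9E; 0x9E ⊕ 0x28 = 0xB6.
P[4]: D(K, 0xD5) = 0xE0; 0xE0 ⊕ 0xAB = 0x4B.
Blocks that differ from the original plaintext: P[1], P[2].

P[1] = 0x61, P[2] = 0x6F, P[3] = 0xB6, P[4] = 0x4B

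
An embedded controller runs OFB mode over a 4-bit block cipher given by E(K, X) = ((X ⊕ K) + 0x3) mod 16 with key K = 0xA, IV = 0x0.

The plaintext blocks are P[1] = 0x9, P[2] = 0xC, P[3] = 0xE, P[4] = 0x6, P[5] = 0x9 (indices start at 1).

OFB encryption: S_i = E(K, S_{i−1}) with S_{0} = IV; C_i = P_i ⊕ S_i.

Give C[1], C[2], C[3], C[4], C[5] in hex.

C[1] = 0x4, C[2] = 0x6, C[3] = 0xD, C[4] = 0xA, C[5] = 0x0

C[1]: S = E(K, 0x0) = 0xD; 0x9 ⊕ 0xD = 0x4.
C[2]: S = E(K, 0xD) = 0xA; 0xC ⊕ 0xA = 0x6.
C[3]: S = E(K, 0xA) = 0x3; 0xE ⊕ 0x3 = 0xD.
C[4]: S = E(K, 0x3) = 0xC; 0x6 ⊕ 0xC = 0xA.
C[5]: S = E(K, 0xC) = 0x9; 0x9 ⊕ 0x9 = 0x0.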